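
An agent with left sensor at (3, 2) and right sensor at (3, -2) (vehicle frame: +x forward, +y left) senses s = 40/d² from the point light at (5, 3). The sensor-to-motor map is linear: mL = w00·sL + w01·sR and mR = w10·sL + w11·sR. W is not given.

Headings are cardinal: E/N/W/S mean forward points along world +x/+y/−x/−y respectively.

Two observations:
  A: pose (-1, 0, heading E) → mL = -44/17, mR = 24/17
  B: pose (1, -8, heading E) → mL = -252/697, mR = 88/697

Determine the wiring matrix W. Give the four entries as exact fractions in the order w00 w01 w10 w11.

obs A: pose=(-1,0,E) → sL=4, sR=20/17, mL=-44/17, mR=24/17
obs B: pose=(1,-8,E) → sL=20/41, sR=4/17, mL=-252/697, mR=88/697
sensor matrix S = [[4, 20/17], [20/41, 4/17]]; det S = 256/697
solve [mL_A; mL_B] = S·[w00; w01] and [mR_A; mR_B] = S·[w10; w11]:
  w00 = -1/2, w01 = -1/2, w10 = 1/2, w11 = -1/2

-1/2 -1/2 1/2 -1/2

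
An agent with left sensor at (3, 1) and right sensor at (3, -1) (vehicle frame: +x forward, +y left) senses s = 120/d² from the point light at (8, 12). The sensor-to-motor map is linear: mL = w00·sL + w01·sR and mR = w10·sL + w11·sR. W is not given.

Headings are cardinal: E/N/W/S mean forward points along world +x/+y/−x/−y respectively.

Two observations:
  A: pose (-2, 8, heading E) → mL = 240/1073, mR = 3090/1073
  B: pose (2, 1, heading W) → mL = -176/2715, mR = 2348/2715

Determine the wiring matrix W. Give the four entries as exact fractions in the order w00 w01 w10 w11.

obs A: pose=(-2,8,E) → sL=60/29, sR=60/37, mL=240/1073, mR=3090/1073
obs B: pose=(2,1,W) → sL=8/15, sR=120/181, mL=-176/2715, mR=2348/2715
sensor matrix S = [[60/29, 60/37], [8/15, 120/181]]; det S = 98432/194213
solve [mL_A; mL_B] = S·[w00; w01] and [mR_A; mR_B] = S·[w10; w11]:
  w00 = 1/2, w01 = -1/2, w10 = 1, w11 = 1/2

1/2 -1/2 1 1/2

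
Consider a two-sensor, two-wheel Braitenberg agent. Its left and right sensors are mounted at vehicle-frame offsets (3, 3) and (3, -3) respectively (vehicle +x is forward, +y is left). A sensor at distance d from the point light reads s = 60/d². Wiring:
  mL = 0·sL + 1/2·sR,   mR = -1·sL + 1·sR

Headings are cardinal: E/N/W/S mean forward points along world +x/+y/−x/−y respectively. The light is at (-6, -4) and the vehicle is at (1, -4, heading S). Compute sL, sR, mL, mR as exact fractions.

left sensor world pos  = (4, -7); dL² = 109
right sensor world pos = (-2, -7); dR² = 25
sL = 60/109 = 60/109
sR = 60/25 = 12/5
mL = 0·sL + 1/2·sR = 6/5
mR = -1·sL + 1·sR = 1008/545

60/109 12/5 6/5 1008/545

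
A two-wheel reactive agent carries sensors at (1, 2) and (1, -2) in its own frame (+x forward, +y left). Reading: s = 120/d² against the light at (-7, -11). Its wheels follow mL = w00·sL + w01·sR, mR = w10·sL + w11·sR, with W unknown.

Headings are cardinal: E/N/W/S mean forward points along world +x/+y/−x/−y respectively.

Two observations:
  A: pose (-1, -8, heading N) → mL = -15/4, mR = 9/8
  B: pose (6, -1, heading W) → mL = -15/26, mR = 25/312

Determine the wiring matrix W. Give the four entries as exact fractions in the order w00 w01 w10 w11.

-1 0 1/2 -1/2

obs A: pose=(-1,-8,N) → sL=15/4, sR=3/2, mL=-15/4, mR=9/8
obs B: pose=(6,-1,W) → sL=15/26, sR=5/12, mL=-15/26, mR=25/312
sensor matrix S = [[15/4, 3/2], [15/26, 5/12]]; det S = 145/208
solve [mL_A; mL_B] = S·[w00; w01] and [mR_A; mR_B] = S·[w10; w11]:
  w00 = -1, w01 = 0, w10 = 1/2, w11 = -1/2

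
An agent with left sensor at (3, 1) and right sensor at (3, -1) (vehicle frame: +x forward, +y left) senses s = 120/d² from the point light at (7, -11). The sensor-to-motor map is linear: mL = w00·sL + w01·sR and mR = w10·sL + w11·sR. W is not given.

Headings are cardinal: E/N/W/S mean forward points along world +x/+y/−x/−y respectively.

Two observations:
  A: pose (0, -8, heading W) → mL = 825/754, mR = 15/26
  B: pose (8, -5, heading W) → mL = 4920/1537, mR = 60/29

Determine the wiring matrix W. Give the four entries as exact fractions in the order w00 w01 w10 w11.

obs A: pose=(0,-8,W) → sL=15/13, sR=30/29, mL=825/754, mR=15/26
obs B: pose=(8,-5,W) → sL=120/29, sR=120/53, mL=4920/1537, mR=60/29
sensor matrix S = [[15/13, 30/29], [120/29, 120/53]]; det S = -966600/579449
solve [mL_A; mL_B] = S·[w00; w01] and [mR_A; mR_B] = S·[w10; w11]:
  w00 = 1/2, w01 = 1/2, w10 = 1/2, w11 = 0

1/2 1/2 1/2 0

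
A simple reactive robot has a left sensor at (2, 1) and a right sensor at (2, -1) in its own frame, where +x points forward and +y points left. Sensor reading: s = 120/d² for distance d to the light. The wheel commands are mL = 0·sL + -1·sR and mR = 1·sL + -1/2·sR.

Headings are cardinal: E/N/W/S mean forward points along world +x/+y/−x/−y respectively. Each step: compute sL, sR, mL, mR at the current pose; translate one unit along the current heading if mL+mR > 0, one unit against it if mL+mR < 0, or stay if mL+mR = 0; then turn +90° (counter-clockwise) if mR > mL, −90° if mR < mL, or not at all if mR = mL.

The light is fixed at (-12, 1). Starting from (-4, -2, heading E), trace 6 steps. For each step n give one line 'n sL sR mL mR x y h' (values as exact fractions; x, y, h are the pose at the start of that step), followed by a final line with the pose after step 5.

n=0: pose=(-4,-2,E); sL=15/13, sR=30/29; mL=-30/29, mR=240/377; mL+mR=-150/377 → advance -1; mR−mL=630/377 → turn +1·90°
n=1: pose=(-5,-2,N); sL=120/37, sR=24/13; mL=-24/13, mR=1116/481; mL+mR=228/481 → advance +1; mR−mL=2004/481 → turn +1·90°
n=2: pose=(-5,-1,W); sL=60/17, sR=60/13; mL=-60/13, mR=270/221; mL+mR=-750/221 → advance -1; mR−mL=1290/221 → turn +1·90°
n=3: pose=(-4,-1,S); sL=120/97, sR=24/13; mL=-24/13, mR=396/1261; mL+mR=-1932/1261 → advance -1; mR−mL=2724/1261 → turn +1·90°
n=4: pose=(-4,0,E); sL=6/5, sR=15/13; mL=-15/13, mR=81/130; mL+mR=-69/130 → advance -1; mR−mL=231/130 → turn +1·90°
n=5: pose=(-5,0,N); sL=120/37, sR=24/13; mL=-24/13, mR=1116/481; mL+mR=228/481 → advance +1; mR−mL=2004/481 → turn +1·90°

0 15/13 30/29 -30/29 240/377 -4 -2 E
1 120/37 24/13 -24/13 1116/481 -5 -2 N
2 60/17 60/13 -60/13 270/221 -5 -1 W
3 120/97 24/13 -24/13 396/1261 -4 -1 S
4 6/5 15/13 -15/13 81/130 -4 0 E
5 120/37 24/13 -24/13 1116/481 -5 0 N
final -5 1 W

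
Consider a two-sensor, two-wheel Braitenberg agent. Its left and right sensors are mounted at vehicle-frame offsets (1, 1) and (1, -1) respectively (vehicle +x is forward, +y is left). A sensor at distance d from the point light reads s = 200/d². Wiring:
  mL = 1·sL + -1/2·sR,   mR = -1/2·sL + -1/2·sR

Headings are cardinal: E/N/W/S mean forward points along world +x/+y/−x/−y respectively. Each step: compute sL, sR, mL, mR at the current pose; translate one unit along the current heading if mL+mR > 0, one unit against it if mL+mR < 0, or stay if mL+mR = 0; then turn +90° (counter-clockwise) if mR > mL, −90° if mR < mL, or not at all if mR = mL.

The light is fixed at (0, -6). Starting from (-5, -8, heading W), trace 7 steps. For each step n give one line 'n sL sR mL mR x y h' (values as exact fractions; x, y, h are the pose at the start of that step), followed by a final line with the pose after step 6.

0 40/9 200/37 580/333 -1640/333 -5 -8 W
1 100/13 20 -30/13 -180/13 -4 -8 N
2 200/13 8 148/13 -152/13 -4 -9 E
3 25/4 50/13 225/52 -525/104 -5 -9 S
4 40/9 200/37 580/333 -1640/333 -5 -8 W
5 100/13 20 -30/13 -180/13 -4 -8 N
6 200/13 8 148/13 -152/13 -4 -9 E
final -5 -9 S

n=0: pose=(-5,-8,W); sL=40/9, sR=200/37; mL=580/333, mR=-1640/333; mL+mR=-1060/333 → advance -1; mR−mL=-20/3 → turn -1·90°
n=1: pose=(-4,-8,N); sL=100/13, sR=20; mL=-30/13, mR=-180/13; mL+mR=-210/13 → advance -1; mR−mL=-150/13 → turn -1·90°
n=2: pose=(-4,-9,E); sL=200/13, sR=8; mL=148/13, mR=-152/13; mL+mR=-4/13 → advance -1; mR−mL=-300/13 → turn -1·90°
n=3: pose=(-5,-9,S); sL=25/4, sR=50/13; mL=225/52, mR=-525/104; mL+mR=-75/104 → advance -1; mR−mL=-75/8 → turn -1·90°
n=4: pose=(-5,-8,W); sL=40/9, sR=200/37; mL=580/333, mR=-1640/333; mL+mR=-1060/333 → advance -1; mR−mL=-20/3 → turn -1·90°
n=5: pose=(-4,-8,N); sL=100/13, sR=20; mL=-30/13, mR=-180/13; mL+mR=-210/13 → advance -1; mR−mL=-150/13 → turn -1·90°
n=6: pose=(-4,-9,E); sL=200/13, sR=8; mL=148/13, mR=-152/13; mL+mR=-4/13 → advance -1; mR−mL=-300/13 → turn -1·90°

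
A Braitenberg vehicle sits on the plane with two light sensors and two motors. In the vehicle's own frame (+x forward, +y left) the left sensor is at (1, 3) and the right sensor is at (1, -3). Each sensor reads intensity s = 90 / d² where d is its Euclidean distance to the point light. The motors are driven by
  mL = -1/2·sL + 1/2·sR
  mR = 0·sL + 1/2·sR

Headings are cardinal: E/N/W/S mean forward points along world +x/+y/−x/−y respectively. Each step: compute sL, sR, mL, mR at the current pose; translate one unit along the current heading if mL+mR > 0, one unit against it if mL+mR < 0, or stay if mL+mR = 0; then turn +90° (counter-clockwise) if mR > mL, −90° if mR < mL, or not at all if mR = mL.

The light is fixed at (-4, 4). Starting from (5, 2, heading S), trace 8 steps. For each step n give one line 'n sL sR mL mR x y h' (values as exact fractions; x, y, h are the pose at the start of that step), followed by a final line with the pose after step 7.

0 10/17 2 12/17 1 5 2 S
1 9/10 45/68 -81/680 45/136 5 1 E
2 90/53 90/173 -5400/9169 45/173 6 1 N
3 9/13 45/41 108/533 45/82 6 0 W
4 90/169 90/61 4860/10309 45/61 5 0 S
5 45/52 45/82 -675/4264 45/164 5 -1 E
6 18/13 18/37 -216/481 9/37 6 -1 N
7 5/9 1 2/9 1/2 6 -2 W
final 5 -2 S

n=0: pose=(5,2,S); sL=10/17, sR=2; mL=12/17, mR=1; mL+mR=29/17 → advance +1; mR−mL=5/17 → turn +1·90°
n=1: pose=(5,1,E); sL=9/10, sR=45/68; mL=-81/680, mR=45/136; mL+mR=18/85 → advance +1; mR−mL=9/20 → turn +1·90°
n=2: pose=(6,1,N); sL=90/53, sR=90/173; mL=-5400/9169, mR=45/173; mL+mR=-3015/9169 → advance -1; mR−mL=45/53 → turn +1·90°
n=3: pose=(6,0,W); sL=9/13, sR=45/41; mL=108/533, mR=45/82; mL+mR=801/1066 → advance +1; mR−mL=9/26 → turn +1·90°
n=4: pose=(5,0,S); sL=90/169, sR=90/61; mL=4860/10309, mR=45/61; mL+mR=12465/10309 → advance +1; mR−mL=45/169 → turn +1·90°
n=5: pose=(5,-1,E); sL=45/52, sR=45/82; mL=-675/4264, mR=45/164; mL+mR=495/4264 → advance +1; mR−mL=45/104 → turn +1·90°
n=6: pose=(6,-1,N); sL=18/13, sR=18/37; mL=-216/481, mR=9/37; mL+mR=-99/481 → advance -1; mR−mL=9/13 → turn +1·90°
n=7: pose=(6,-2,W); sL=5/9, sR=1; mL=2/9, mR=1/2; mL+mR=13/18 → advance +1; mR−mL=5/18 → turn +1·90°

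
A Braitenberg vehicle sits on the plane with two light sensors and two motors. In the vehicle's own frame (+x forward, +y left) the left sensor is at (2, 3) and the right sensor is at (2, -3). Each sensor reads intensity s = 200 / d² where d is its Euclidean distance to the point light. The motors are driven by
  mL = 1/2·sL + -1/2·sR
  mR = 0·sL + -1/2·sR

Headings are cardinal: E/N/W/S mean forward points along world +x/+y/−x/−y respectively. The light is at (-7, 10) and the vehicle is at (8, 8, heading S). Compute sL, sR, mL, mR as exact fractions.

left sensor world pos  = (11, 6); dL² = 340
right sensor world pos = (5, 6); dR² = 160
sL = 200/340 = 10/17
sR = 200/160 = 5/4
mL = 1/2·sL + -1/2·sR = -45/136
mR = 0·sL + -1/2·sR = -5/8

10/17 5/4 -45/136 -5/8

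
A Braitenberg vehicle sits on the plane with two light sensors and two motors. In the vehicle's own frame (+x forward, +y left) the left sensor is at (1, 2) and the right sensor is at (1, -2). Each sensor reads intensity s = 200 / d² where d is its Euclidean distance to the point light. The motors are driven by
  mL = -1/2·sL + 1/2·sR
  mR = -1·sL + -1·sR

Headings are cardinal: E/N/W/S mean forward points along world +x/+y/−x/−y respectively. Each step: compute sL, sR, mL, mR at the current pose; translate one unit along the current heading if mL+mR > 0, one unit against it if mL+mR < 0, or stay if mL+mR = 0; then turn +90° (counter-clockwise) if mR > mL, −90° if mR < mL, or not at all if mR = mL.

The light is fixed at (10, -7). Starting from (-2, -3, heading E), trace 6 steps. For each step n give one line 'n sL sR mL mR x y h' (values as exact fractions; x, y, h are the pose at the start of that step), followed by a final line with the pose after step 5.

0 200/157 8/5 128/785 -2256/785 -2 -3 E
1 20/13 100/117 -40/117 -280/117 -3 -3 S
2 40/41 40/49 -160/2009 -3600/2009 -3 -2 W
3 25/29 25/17 150/493 -1150/493 -2 -2 N
4 200/157 8/5 128/785 -2256/785 -2 -3 E
5 20/13 100/117 -40/117 -280/117 -3 -3 S
final -3 -2 W

n=0: pose=(-2,-3,E); sL=200/157, sR=8/5; mL=128/785, mR=-2256/785; mL+mR=-2128/785 → advance -1; mR−mL=-2384/785 → turn -1·90°
n=1: pose=(-3,-3,S); sL=20/13, sR=100/117; mL=-40/117, mR=-280/117; mL+mR=-320/117 → advance -1; mR−mL=-80/39 → turn -1·90°
n=2: pose=(-3,-2,W); sL=40/41, sR=40/49; mL=-160/2009, mR=-3600/2009; mL+mR=-3760/2009 → advance -1; mR−mL=-3440/2009 → turn -1·90°
n=3: pose=(-2,-2,N); sL=25/29, sR=25/17; mL=150/493, mR=-1150/493; mL+mR=-1000/493 → advance -1; mR−mL=-1300/493 → turn -1·90°
n=4: pose=(-2,-3,E); sL=200/157, sR=8/5; mL=128/785, mR=-2256/785; mL+mR=-2128/785 → advance -1; mR−mL=-2384/785 → turn -1·90°
n=5: pose=(-3,-3,S); sL=20/13, sR=100/117; mL=-40/117, mR=-280/117; mL+mR=-320/117 → advance -1; mR−mL=-80/39 → turn -1·90°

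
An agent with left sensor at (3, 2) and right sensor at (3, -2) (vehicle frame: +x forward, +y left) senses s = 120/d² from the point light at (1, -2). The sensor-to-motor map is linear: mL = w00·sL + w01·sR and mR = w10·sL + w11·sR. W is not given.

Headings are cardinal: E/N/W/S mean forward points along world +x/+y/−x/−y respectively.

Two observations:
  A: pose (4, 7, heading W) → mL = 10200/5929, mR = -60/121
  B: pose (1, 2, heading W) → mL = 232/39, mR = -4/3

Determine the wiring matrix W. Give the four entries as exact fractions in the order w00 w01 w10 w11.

obs A: pose=(4,7,W) → sL=120/49, sR=120/121, mL=10200/5929, mR=-60/121
obs B: pose=(1,2,W) → sL=120/13, sR=8/3, mL=232/39, mR=-4/3
sensor matrix S = [[120/49, 120/121], [120/13, 8/3]]; det S = -202240/77077
solve [mL_A; mL_B] = S·[w00; w01] and [mR_A; mR_B] = S·[w10; w11]:
  w00 = 1/2, w01 = 1/2, w10 = 0, w11 = -1/2

1/2 1/2 0 -1/2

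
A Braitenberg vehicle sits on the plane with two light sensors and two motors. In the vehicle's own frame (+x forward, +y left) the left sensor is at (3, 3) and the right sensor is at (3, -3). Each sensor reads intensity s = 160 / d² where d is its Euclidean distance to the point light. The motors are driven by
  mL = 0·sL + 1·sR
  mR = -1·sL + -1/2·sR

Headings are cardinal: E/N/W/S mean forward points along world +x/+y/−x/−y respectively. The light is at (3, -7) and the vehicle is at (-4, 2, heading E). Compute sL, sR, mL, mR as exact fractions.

left sensor world pos  = (-1, 5); dL² = 160
right sensor world pos = (-1, -1); dR² = 52
sL = 160/160 = 1
sR = 160/52 = 40/13
mL = 0·sL + 1·sR = 40/13
mR = -1·sL + -1/2·sR = -33/13

1 40/13 40/13 -33/13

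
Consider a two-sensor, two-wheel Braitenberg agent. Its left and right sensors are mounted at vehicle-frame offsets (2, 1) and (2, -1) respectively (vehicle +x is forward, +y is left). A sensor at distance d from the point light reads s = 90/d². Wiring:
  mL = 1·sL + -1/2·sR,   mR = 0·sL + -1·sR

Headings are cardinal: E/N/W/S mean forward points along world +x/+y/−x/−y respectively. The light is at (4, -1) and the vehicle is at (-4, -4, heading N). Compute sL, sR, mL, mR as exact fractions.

45/41 9/5 81/410 -9/5

left sensor world pos  = (-5, -2); dL² = 82
right sensor world pos = (-3, -2); dR² = 50
sL = 90/82 = 45/41
sR = 90/50 = 9/5
mL = 1·sL + -1/2·sR = 81/410
mR = 0·sL + -1·sR = -9/5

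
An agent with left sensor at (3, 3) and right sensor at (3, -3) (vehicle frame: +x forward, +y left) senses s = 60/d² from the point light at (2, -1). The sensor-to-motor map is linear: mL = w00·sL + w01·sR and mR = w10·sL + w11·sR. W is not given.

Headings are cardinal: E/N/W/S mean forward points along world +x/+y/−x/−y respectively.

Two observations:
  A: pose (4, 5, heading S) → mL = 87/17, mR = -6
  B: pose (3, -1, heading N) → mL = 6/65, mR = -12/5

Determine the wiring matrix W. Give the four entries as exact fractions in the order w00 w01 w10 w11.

-1/2 1 0 -1

obs A: pose=(4,5,S) → sL=30/17, sR=6, mL=87/17, mR=-6
obs B: pose=(3,-1,N) → sL=60/13, sR=12/5, mL=6/65, mR=-12/5
sensor matrix S = [[30/17, 6], [60/13, 12/5]]; det S = -5184/221
solve [mL_A; mL_B] = S·[w00; w01] and [mR_A; mR_B] = S·[w10; w11]:
  w00 = -1/2, w01 = 1, w10 = 0, w11 = -1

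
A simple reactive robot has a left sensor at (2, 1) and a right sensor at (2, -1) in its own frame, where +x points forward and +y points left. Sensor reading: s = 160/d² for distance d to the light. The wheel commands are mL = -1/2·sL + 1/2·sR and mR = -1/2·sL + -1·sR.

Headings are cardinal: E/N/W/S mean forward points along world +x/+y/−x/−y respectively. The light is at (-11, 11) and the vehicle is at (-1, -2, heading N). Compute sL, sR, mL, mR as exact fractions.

left sensor world pos  = (-2, 0); dL² = 202
right sensor world pos = (0, 0); dR² = 242
sL = 160/202 = 80/101
sR = 160/242 = 80/121
mL = -1/2·sL + 1/2·sR = -800/12221
mR = -1/2·sL + -1·sR = -12920/12221

80/101 80/121 -800/12221 -12920/12221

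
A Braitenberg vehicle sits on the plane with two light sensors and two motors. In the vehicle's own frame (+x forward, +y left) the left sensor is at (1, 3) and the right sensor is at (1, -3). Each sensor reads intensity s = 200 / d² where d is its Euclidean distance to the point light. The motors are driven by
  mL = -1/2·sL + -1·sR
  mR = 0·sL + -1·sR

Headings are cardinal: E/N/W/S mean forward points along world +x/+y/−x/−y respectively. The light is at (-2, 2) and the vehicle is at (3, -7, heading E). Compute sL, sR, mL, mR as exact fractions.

left sensor world pos  = (4, -4); dL² = 72
right sensor world pos = (4, -10); dR² = 180
sL = 200/72 = 25/9
sR = 200/180 = 10/9
mL = -1/2·sL + -1·sR = -5/2
mR = 0·sL + -1·sR = -10/9

25/9 10/9 -5/2 -10/9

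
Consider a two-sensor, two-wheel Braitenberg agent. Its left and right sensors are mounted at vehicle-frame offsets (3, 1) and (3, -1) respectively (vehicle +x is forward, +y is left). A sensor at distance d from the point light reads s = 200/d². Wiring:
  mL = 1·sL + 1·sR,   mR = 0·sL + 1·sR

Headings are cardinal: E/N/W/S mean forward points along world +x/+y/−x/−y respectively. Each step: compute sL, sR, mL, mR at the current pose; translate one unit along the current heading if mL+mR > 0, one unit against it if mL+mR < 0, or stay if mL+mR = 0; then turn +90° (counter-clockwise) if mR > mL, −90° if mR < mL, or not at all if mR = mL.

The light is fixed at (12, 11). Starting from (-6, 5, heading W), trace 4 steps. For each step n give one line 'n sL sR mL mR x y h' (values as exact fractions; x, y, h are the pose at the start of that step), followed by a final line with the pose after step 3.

n=0: pose=(-6,5,W); sL=20/49, sR=100/233; mL=9560/11417, mR=100/233; mL+mR=14460/11417 → advance +1; mR−mL=-20/49 → turn -1·90°
n=1: pose=(-7,5,N); sL=200/409, sR=200/333; mL=148400/136197, mR=200/333; mL+mR=230200/136197 → advance +1; mR−mL=-200/409 → turn -1·90°
n=2: pose=(-7,6,E); sL=25/34, sR=50/73; mL=3525/2482, mR=50/73; mL+mR=5225/2482 → advance +1; mR−mL=-25/34 → turn -1·90°
n=3: pose=(-6,6,S); sL=200/353, sR=8/17; mL=6224/6001, mR=8/17; mL+mR=9048/6001 → advance +1; mR−mL=-200/353 → turn -1·90°

0 20/49 100/233 9560/11417 100/233 -6 5 W
1 200/409 200/333 148400/136197 200/333 -7 5 N
2 25/34 50/73 3525/2482 50/73 -7 6 E
3 200/353 8/17 6224/6001 8/17 -6 6 S
final -6 5 W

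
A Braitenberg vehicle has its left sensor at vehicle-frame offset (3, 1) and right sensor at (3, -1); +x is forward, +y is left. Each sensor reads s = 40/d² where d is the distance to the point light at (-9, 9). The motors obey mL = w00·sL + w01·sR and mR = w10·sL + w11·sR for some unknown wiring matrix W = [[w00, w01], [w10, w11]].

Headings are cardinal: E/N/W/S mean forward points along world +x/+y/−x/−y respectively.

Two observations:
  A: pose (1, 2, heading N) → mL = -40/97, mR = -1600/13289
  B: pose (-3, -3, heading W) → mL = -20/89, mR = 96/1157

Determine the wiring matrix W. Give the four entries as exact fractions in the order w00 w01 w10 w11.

-1 0 -1 1

obs A: pose=(1,2,N) → sL=40/97, sR=40/137, mL=-40/97, mR=-1600/13289
obs B: pose=(-3,-3,W) → sL=20/89, sR=4/13, mL=-20/89, mR=96/1157
sensor matrix S = [[40/97, 40/137], [20/89, 4/13]]; det S = 942080/15375373
solve [mL_A; mL_B] = S·[w00; w01] and [mR_A; mR_B] = S·[w10; w11]:
  w00 = -1, w01 = 0, w10 = -1, w11 = 1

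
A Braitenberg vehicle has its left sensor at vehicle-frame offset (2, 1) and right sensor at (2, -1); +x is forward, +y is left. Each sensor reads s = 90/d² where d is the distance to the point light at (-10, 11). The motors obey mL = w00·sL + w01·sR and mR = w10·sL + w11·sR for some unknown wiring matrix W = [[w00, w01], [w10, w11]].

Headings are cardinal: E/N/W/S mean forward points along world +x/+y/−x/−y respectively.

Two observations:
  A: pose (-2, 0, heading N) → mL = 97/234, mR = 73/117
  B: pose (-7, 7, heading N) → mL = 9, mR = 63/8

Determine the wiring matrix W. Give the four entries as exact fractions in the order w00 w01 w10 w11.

1 -1/2 1/2 1/2

obs A: pose=(-2,0,N) → sL=9/13, sR=5/9, mL=97/234, mR=73/117
obs B: pose=(-7,7,N) → sL=45/4, sR=9/2, mL=9, mR=63/8
sensor matrix S = [[9/13, 5/9], [45/4, 9/2]]; det S = -163/52
solve [mL_A; mL_B] = S·[w00; w01] and [mR_A; mR_B] = S·[w10; w11]:
  w00 = 1, w01 = -1/2, w10 = 1/2, w11 = 1/2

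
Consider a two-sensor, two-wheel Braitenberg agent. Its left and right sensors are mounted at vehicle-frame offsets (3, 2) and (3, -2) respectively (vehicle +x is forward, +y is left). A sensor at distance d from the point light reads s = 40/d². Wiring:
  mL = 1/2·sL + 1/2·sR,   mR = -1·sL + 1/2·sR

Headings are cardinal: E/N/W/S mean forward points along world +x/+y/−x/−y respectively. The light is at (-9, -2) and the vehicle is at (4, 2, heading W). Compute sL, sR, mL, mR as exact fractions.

5/13 5/17 75/221 -105/442

left sensor world pos  = (1, 0); dL² = 104
right sensor world pos = (1, 4); dR² = 136
sL = 40/104 = 5/13
sR = 40/136 = 5/17
mL = 1/2·sL + 1/2·sR = 75/221
mR = -1·sL + 1/2·sR = -105/442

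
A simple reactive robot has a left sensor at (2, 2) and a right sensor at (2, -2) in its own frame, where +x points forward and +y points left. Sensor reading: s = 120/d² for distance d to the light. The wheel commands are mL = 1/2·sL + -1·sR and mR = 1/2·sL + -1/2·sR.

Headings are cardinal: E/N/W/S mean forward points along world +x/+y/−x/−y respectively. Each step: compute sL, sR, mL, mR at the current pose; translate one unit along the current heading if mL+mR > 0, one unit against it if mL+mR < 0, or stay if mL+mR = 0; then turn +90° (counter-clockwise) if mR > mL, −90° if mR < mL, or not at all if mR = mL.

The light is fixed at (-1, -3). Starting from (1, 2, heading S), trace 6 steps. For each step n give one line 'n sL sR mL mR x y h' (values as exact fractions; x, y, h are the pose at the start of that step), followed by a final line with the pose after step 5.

n=0: pose=(1,2,S); sL=24/5, sR=40/3; mL=-164/15, mR=-64/15; mL+mR=-76/5 → advance -1; mR−mL=20/3 → turn +1·90°
n=1: pose=(1,3,E); sL=3/2, sR=15/4; mL=-3, mR=-9/8; mL+mR=-33/8 → advance -1; mR−mL=15/8 → turn +1·90°
n=2: pose=(0,3,N); sL=24/13, sR=120/73; mL=-684/949, mR=96/949; mL+mR=-588/949 → advance -1; mR−mL=60/73 → turn +1·90°
n=3: pose=(0,2,W); sL=12, sR=12/5; mL=18/5, mR=24/5; mL+mR=42/5 → advance +1; mR−mL=6/5 → turn +1·90°
n=4: pose=(-1,2,S); sL=120/13, sR=120/13; mL=-60/13, mR=0; mL+mR=-60/13 → advance -1; mR−mL=60/13 → turn +1·90°
n=5: pose=(-1,3,E); sL=30/17, sR=6; mL=-87/17, mR=-36/17; mL+mR=-123/17 → advance -1; mR−mL=3 → turn +1·90°

0 24/5 40/3 -164/15 -64/15 1 2 S
1 3/2 15/4 -3 -9/8 1 3 E
2 24/13 120/73 -684/949 96/949 0 3 N
3 12 12/5 18/5 24/5 0 2 W
4 120/13 120/13 -60/13 0 -1 2 S
5 30/17 6 -87/17 -36/17 -1 3 E
final -2 3 N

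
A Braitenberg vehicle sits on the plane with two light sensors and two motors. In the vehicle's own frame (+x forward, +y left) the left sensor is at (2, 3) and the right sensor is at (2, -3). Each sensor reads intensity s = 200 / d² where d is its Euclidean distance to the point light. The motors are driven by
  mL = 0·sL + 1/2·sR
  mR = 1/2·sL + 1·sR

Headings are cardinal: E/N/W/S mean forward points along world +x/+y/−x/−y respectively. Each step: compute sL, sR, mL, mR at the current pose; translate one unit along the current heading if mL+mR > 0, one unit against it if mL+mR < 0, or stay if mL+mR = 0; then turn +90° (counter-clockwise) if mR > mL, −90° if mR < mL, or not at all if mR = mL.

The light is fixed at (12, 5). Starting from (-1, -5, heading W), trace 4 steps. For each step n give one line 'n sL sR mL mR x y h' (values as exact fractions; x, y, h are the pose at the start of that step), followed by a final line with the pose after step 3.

n=0: pose=(-1,-5,W); sL=100/197, sR=100/137; mL=50/137, mR=26550/26989; mL+mR=36400/26989 → advance +1; mR−mL=16700/26989 → turn +1·90°
n=1: pose=(-2,-5,S); sL=40/53, sR=200/433; mL=100/433, mR=19260/22949; mL+mR=24560/22949 → advance +1; mR−mL=13960/22949 → turn +1·90°
n=2: pose=(-2,-6,E); sL=25/26, sR=10/17; mL=5/17, mR=945/884; mL+mR=1205/884 → advance +1; mR−mL=685/884 → turn +1·90°
n=3: pose=(-1,-6,N); sL=200/337, sR=200/181; mL=100/181, mR=85500/60997; mL+mR=119200/60997 → advance +1; mR−mL=51800/60997 → turn +1·90°

0 100/197 100/137 50/137 26550/26989 -1 -5 W
1 40/53 200/433 100/433 19260/22949 -2 -5 S
2 25/26 10/17 5/17 945/884 -2 -6 E
3 200/337 200/181 100/181 85500/60997 -1 -6 N
final -1 -5 W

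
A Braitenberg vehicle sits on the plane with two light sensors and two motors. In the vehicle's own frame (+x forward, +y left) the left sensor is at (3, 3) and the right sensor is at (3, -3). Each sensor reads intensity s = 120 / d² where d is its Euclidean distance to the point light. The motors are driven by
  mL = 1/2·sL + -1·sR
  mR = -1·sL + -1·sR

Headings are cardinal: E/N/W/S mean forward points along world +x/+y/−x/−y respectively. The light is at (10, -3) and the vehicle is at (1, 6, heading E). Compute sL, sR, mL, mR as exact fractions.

2/3 5/3 -4/3 -7/3

left sensor world pos  = (4, 9); dL² = 180
right sensor world pos = (4, 3); dR² = 72
sL = 120/180 = 2/3
sR = 120/72 = 5/3
mL = 1/2·sL + -1·sR = -4/3
mR = -1·sL + -1·sR = -7/3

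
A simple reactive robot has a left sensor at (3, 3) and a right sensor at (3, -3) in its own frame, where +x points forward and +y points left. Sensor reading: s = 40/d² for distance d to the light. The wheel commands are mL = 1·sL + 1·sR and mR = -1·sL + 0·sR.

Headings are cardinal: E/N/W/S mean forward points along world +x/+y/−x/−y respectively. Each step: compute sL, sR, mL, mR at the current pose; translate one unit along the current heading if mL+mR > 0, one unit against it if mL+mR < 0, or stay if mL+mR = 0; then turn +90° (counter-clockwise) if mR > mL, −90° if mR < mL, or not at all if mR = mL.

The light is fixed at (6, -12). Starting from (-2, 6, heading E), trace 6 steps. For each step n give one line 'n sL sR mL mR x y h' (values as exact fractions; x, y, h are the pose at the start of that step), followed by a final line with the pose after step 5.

0 20/233 4/25 1432/5825 -20/233 -2 6 E
1 40/241 8/65 4528/15665 -40/241 -1 6 S
2 5/37 2/25 199/925 -5/37 -1 5 W
3 40/521 8/85 7568/44285 -40/521 -2 5 N
4 20/233 4/25 1432/5825 -20/233 -2 6 E
5 40/241 8/65 4528/15665 -40/241 -1 6 S
final -1 5 W

n=0: pose=(-2,6,E); sL=20/233, sR=4/25; mL=1432/5825, mR=-20/233; mL+mR=4/25 → advance +1; mR−mL=-1932/5825 → turn -1·90°
n=1: pose=(-1,6,S); sL=40/241, sR=8/65; mL=4528/15665, mR=-40/241; mL+mR=8/65 → advance +1; mR−mL=-7128/15665 → turn -1·90°
n=2: pose=(-1,5,W); sL=5/37, sR=2/25; mL=199/925, mR=-5/37; mL+mR=2/25 → advance +1; mR−mL=-324/925 → turn -1·90°
n=3: pose=(-2,5,N); sL=40/521, sR=8/85; mL=7568/44285, mR=-40/521; mL+mR=8/85 → advance +1; mR−mL=-10968/44285 → turn -1·90°
n=4: pose=(-2,6,E); sL=20/233, sR=4/25; mL=1432/5825, mR=-20/233; mL+mR=4/25 → advance +1; mR−mL=-1932/5825 → turn -1·90°
n=5: pose=(-1,6,S); sL=40/241, sR=8/65; mL=4528/15665, mR=-40/241; mL+mR=8/65 → advance +1; mR−mL=-7128/15665 → turn -1·90°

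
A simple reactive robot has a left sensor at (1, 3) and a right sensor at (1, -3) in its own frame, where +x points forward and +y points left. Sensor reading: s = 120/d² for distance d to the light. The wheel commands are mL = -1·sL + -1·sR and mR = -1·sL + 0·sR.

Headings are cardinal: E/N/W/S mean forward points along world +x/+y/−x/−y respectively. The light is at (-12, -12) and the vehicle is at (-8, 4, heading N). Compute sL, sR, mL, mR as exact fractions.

left sensor world pos  = (-11, 5); dL² = 290
right sensor world pos = (-5, 5); dR² = 338
sL = 120/290 = 12/29
sR = 120/338 = 60/169
mL = -1·sL + -1·sR = -3768/4901
mR = -1·sL + 0·sR = -12/29

12/29 60/169 -3768/4901 -12/29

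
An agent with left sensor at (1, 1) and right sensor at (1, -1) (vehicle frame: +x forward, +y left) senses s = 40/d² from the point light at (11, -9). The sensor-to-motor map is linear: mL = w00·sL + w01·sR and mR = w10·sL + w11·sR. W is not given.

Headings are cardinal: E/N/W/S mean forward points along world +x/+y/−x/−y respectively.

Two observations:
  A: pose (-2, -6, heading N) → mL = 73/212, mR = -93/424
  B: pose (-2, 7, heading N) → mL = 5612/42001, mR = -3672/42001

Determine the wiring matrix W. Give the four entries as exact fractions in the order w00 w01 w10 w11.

1/2 1 -1/2 -1/2

obs A: pose=(-2,-6,N) → sL=10/53, sR=1/4, mL=73/212, mR=-93/424
obs B: pose=(-2,7,N) → sL=8/97, sR=40/433, mL=5612/42001, mR=-3672/42001
sensor matrix S = [[10/53, 1/4], [8/97, 40/433]]; det S = -7098/2226053
solve [mL_A; mL_B] = S·[w00; w01] and [mR_A; mR_B] = S·[w10; w11]:
  w00 = 1/2, w01 = 1, w10 = -1/2, w11 = -1/2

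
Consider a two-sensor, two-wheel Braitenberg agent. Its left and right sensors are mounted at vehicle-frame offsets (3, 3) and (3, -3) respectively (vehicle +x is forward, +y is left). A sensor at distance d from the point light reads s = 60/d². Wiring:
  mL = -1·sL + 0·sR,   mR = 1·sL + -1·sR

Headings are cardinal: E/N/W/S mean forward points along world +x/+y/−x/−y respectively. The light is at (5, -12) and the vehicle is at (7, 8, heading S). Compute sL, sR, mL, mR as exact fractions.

30/157 6/29 -30/157 -72/4553

left sensor world pos  = (10, 5); dL² = 314
right sensor world pos = (4, 5); dR² = 290
sL = 60/314 = 30/157
sR = 60/290 = 6/29
mL = -1·sL + 0·sR = -30/157
mR = 1·sL + -1·sR = -72/4553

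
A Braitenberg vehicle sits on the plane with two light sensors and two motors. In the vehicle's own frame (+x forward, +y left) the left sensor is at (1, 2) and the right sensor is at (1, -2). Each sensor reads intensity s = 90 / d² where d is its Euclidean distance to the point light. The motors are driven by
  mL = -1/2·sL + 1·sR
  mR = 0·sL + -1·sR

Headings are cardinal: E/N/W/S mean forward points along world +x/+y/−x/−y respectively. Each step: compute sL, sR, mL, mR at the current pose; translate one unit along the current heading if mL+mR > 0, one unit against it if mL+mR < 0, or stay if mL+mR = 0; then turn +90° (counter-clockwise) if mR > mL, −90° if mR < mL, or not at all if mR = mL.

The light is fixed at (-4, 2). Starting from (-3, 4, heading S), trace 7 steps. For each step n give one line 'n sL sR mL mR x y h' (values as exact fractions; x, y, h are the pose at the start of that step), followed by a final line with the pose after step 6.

n=0: pose=(-3,4,S); sL=9, sR=45; mL=81/2, mR=-45; mL+mR=-9/2 → advance -1; mR−mL=-171/2 → turn -1·90°
n=1: pose=(-3,5,W); sL=90, sR=18/5; mL=-207/5, mR=-18/5; mL+mR=-45 → advance -1; mR−mL=189/5 → turn +1·90°
n=2: pose=(-2,5,S); sL=9/2, sR=45/2; mL=81/4, mR=-45/2; mL+mR=-9/4 → advance -1; mR−mL=-171/4 → turn -1·90°
n=3: pose=(-2,6,W); sL=18, sR=90/37; mL=-243/37, mR=-90/37; mL+mR=-9 → advance -1; mR−mL=153/37 → turn +1·90°
n=4: pose=(-1,6,S); sL=45/17, sR=9; mL=261/34, mR=-9; mL+mR=-45/34 → advance -1; mR−mL=-567/34 → turn -1·90°
n=5: pose=(-1,7,W); sL=90/13, sR=90/53; mL=-1215/689, mR=-90/53; mL+mR=-45/13 → advance -1; mR−mL=45/689 → turn +1·90°
n=6: pose=(0,7,S); sL=45/26, sR=9/2; mL=189/52, mR=-9/2; mL+mR=-45/52 → advance -1; mR−mL=-423/52 → turn -1·90°

0 9 45 81/2 -45 -3 4 S
1 90 18/5 -207/5 -18/5 -3 5 W
2 9/2 45/2 81/4 -45/2 -2 5 S
3 18 90/37 -243/37 -90/37 -2 6 W
4 45/17 9 261/34 -9 -1 6 S
5 90/13 90/53 -1215/689 -90/53 -1 7 W
6 45/26 9/2 189/52 -9/2 0 7 S
final 0 8 W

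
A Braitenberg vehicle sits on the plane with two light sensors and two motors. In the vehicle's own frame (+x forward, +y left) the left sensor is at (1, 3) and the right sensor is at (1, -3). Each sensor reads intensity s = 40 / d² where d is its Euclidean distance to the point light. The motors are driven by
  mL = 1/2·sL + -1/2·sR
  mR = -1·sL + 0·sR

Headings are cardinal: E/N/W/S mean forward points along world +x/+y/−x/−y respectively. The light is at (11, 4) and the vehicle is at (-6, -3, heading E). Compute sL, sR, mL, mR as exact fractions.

left sensor world pos  = (-5, 0); dL² = 272
right sensor world pos = (-5, -6); dR² = 356
sL = 40/272 = 5/34
sR = 40/356 = 10/89
mL = 1/2·sL + -1/2·sR = 105/6052
mR = -1·sL + 0·sR = -5/34

5/34 10/89 105/6052 -5/34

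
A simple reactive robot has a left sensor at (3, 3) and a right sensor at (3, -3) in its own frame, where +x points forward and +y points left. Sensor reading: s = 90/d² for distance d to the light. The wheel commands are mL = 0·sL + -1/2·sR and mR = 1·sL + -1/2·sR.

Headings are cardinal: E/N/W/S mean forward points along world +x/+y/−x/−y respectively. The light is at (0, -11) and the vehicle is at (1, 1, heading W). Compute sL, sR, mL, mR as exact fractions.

18/17 90/229 -45/229 3357/3893

left sensor world pos  = (-2, -2); dL² = 85
right sensor world pos = (-2, 4); dR² = 229
sL = 90/85 = 18/17
sR = 90/229 = 90/229
mL = 0·sL + -1/2·sR = -45/229
mR = 1·sL + -1/2·sR = 3357/3893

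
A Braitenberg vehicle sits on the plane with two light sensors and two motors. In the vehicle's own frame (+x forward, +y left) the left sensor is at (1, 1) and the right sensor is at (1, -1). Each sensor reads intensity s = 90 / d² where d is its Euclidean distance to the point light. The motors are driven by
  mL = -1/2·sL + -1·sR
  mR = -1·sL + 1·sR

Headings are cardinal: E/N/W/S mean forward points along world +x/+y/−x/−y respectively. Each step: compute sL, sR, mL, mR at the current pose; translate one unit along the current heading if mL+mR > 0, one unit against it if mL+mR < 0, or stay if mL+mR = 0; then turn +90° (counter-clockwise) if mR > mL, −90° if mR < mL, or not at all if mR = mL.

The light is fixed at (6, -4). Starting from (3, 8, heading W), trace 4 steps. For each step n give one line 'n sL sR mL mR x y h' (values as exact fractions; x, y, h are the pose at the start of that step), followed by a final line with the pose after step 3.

0 90/137 18/37 -4131/5069 -864/5069 3 8 W
1 45/61 9/13 -1683/1586 -36/793 4 8 S
2 90/197 18/29 -4851/5713 936/5713 4 9 E
3 45/106 9/20 -351/530 27/1060 3 9 N
final 3 8 W

n=0: pose=(3,8,W); sL=90/137, sR=18/37; mL=-4131/5069, mR=-864/5069; mL+mR=-135/137 → advance -1; mR−mL=3267/5069 → turn +1·90°
n=1: pose=(4,8,S); sL=45/61, sR=9/13; mL=-1683/1586, mR=-36/793; mL+mR=-135/122 → advance -1; mR−mL=1611/1586 → turn +1·90°
n=2: pose=(4,9,E); sL=90/197, sR=18/29; mL=-4851/5713, mR=936/5713; mL+mR=-135/197 → advance -1; mR−mL=5787/5713 → turn +1·90°
n=3: pose=(3,9,N); sL=45/106, sR=9/20; mL=-351/530, mR=27/1060; mL+mR=-135/212 → advance -1; mR−mL=729/1060 → turn +1·90°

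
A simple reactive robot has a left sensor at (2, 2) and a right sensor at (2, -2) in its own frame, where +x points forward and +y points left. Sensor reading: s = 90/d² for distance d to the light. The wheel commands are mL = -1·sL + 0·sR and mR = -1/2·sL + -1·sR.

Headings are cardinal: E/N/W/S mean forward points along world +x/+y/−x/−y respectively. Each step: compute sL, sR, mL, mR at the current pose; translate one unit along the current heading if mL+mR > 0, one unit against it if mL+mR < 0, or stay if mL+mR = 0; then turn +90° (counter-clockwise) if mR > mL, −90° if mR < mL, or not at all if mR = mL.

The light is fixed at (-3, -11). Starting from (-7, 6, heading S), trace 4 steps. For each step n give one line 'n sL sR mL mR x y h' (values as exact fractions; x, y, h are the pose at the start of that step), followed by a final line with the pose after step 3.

n=0: pose=(-7,6,S); sL=90/229, sR=10/29; mL=-90/229, mR=-3595/6641; mL+mR=-6205/6641 → advance -1; mR−mL=-985/6641 → turn -1·90°
n=1: pose=(-7,7,W); sL=45/146, sR=45/218; mL=-45/146, mR=-11475/31828; mL+mR=-21285/31828 → advance -1; mR−mL=-1665/31828 → turn -1·90°
n=2: pose=(-6,7,N); sL=18/85, sR=90/401; mL=-18/85, mR=-11259/34085; mL+mR=-18477/34085 → advance -1; mR−mL=-4041/34085 → turn -1·90°
n=3: pose=(-6,6,E); sL=45/181, sR=45/113; mL=-45/181, mR=-21375/40906; mL+mR=-31545/40906 → advance -1; mR−mL=-11205/40906 → turn -1·90°

0 90/229 10/29 -90/229 -3595/6641 -7 6 S
1 45/146 45/218 -45/146 -11475/31828 -7 7 W
2 18/85 90/401 -18/85 -11259/34085 -6 7 N
3 45/181 45/113 -45/181 -21375/40906 -6 6 E
final -7 6 S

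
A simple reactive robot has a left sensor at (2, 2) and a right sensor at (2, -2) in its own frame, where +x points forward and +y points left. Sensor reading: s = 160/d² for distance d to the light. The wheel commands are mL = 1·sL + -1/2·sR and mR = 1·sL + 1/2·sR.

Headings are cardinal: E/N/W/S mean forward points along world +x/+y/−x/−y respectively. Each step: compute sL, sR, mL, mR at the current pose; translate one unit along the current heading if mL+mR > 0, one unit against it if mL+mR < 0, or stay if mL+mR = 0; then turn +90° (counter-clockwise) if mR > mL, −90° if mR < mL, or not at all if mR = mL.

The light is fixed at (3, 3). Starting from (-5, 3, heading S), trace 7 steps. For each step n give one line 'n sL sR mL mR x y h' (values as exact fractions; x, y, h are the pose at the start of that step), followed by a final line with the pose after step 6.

0 4 20/13 42/13 62/13 -5 3 S
1 160/37 32/9 848/333 2032/333 -5 2 E
2 80/41 80/13 -600/533 2680/533 -4 2 N
3 32/17 32/17 16/17 48/17 -4 3 W
4 4 20/13 42/13 62/13 -5 3 S
5 160/37 32/9 848/333 2032/333 -5 2 E
6 80/41 80/13 -600/533 2680/533 -4 2 N
final -4 3 W

n=0: pose=(-5,3,S); sL=4, sR=20/13; mL=42/13, mR=62/13; mL+mR=8 → advance +1; mR−mL=20/13 → turn +1·90°
n=1: pose=(-5,2,E); sL=160/37, sR=32/9; mL=848/333, mR=2032/333; mL+mR=320/37 → advance +1; mR−mL=32/9 → turn +1·90°
n=2: pose=(-4,2,N); sL=80/41, sR=80/13; mL=-600/533, mR=2680/533; mL+mR=160/41 → advance +1; mR−mL=80/13 → turn +1·90°
n=3: pose=(-4,3,W); sL=32/17, sR=32/17; mL=16/17, mR=48/17; mL+mR=64/17 → advance +1; mR−mL=32/17 → turn +1·90°
n=4: pose=(-5,3,S); sL=4, sR=20/13; mL=42/13, mR=62/13; mL+mR=8 → advance +1; mR−mL=20/13 → turn +1·90°
n=5: pose=(-5,2,E); sL=160/37, sR=32/9; mL=848/333, mR=2032/333; mL+mR=320/37 → advance +1; mR−mL=32/9 → turn +1·90°
n=6: pose=(-4,2,N); sL=80/41, sR=80/13; mL=-600/533, mR=2680/533; mL+mR=160/41 → advance +1; mR−mL=80/13 → turn +1·90°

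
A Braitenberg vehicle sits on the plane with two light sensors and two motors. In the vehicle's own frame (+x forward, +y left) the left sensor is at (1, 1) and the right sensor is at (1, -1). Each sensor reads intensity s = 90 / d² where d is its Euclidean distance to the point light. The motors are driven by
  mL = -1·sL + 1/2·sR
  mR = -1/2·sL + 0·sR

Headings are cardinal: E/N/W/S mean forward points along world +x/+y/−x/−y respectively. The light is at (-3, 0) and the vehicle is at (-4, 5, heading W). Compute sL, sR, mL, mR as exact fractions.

9/2 9/4 -27/8 -9/4

left sensor world pos  = (-5, 4); dL² = 20
right sensor world pos = (-5, 6); dR² = 40
sL = 90/20 = 9/2
sR = 90/40 = 9/4
mL = -1·sL + 1/2·sR = -27/8
mR = -1/2·sL + 0·sR = -9/4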